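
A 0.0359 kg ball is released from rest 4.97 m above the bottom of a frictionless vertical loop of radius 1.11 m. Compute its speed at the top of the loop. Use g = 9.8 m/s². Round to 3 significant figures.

v = 7.34 m/s

Energy conservation: mgh = ½mv_top² + mg(2r)
v_top² = 2g(h − 2r) = 2(9.8)(4.97 − 2.220) = 53.90
v_top = 7.342 m/s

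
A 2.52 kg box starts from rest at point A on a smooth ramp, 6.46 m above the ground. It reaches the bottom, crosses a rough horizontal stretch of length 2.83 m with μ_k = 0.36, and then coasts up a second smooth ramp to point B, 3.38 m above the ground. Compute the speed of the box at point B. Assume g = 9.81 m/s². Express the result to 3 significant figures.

v = 6.36 m/s

Energy at A: mgh₁ = (2.52)(9.81)(6.46) = 159.70 J
Friction loss: W_f = μ_k mg d = 25.19 J
At B: ½mv² + mgh₂ = mgh₁ − W_f
½mv² = 159.70 − 25.19 − 83.558 = 50.955 J
v = √(2 × 50.955/2.52) = 6.359 m/s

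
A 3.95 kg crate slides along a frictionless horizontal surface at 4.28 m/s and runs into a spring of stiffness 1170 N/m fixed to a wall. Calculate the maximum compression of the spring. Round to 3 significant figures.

All KE is stored as spring PE at maximum compression: ½mv² = ½kx²
x = v√(m/k) = 4.28 × √(3.95/1170) = 0.2487 m

x = 0.249 m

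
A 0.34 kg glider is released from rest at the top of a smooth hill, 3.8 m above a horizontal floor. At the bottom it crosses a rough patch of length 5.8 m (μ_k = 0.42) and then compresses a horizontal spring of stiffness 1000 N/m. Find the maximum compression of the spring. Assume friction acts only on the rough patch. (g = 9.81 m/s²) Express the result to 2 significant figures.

Initial energy: E₁ = mgh = (0.34)(9.81)(3.8) = 12.675 J
Friction removes W_f = μ_k mg d = (0.42)(0.34)(9.81)(5.8) = 8.125 J
Energy reaching the spring: E = 12.675 − 8.125 = 4.5495 J
At max compression ½kx² = E ⇒ x = √(2E/k) = √(2 × 4.5495/1000) = 0.09539 m

x = 0.095 m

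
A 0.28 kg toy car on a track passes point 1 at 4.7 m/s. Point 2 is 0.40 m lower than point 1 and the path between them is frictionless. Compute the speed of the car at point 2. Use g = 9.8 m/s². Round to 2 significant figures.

Energy conservation between the two points: ½mv₀² + mgh = ½mv²
The mass cancels from both sides.
v² = v₀² + 2gh = (4.7)² + 2(9.8)(0.40) = 29.930
v = √29.930 = 5.471 m/s

v = 5.5 m/s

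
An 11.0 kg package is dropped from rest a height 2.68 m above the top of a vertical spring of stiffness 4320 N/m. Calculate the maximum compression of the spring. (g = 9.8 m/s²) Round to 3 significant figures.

x = 0.392 m

Take the reference level at the top of the uncompressed spring. At max compression the package has fallen H + x and is momentarily at rest:
mg(H + x) = ½kx²
½(4320)x² − (11.0)(9.8)x − (11.0)(9.8)(2.68) = 0
2160x² − 107.8x − 288.9 = 0
x = [107.8 + √(11621 + 2.4961e+06)]/(2 × 2160) = 0.3915 m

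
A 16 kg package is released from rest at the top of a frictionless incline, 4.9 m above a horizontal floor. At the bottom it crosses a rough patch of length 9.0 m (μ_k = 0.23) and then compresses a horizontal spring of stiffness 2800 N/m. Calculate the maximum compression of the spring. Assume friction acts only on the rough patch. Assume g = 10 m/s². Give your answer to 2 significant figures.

Initial energy: E₁ = mgh = (16)(10)(4.9) = 784.00 J
Friction removes W_f = μ_k mg d = (0.23)(16)(10)(9.0) = 331.2 J
Energy reaching the spring: E = 784.00 − 331.2 = 452.80 J
At max compression ½kx² = E ⇒ x = √(2E/k) = √(2 × 452.80/2800) = 0.5687 m

x = 0.57 m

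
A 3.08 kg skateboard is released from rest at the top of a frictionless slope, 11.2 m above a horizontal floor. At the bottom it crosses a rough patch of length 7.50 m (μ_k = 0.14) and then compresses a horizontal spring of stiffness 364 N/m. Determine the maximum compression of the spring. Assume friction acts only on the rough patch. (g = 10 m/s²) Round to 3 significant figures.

x = 1.31 m

Initial energy: E₁ = mgh = (3.08)(10)(11.2) = 344.96 J
Friction removes W_f = μ_k mg d = (0.14)(3.08)(10)(7.50) = 32.34 J
Energy reaching the spring: E = 344.96 − 32.34 = 312.62 J
At max compression ½kx² = E ⇒ x = √(2E/k) = √(2 × 312.62/364) = 1.311 m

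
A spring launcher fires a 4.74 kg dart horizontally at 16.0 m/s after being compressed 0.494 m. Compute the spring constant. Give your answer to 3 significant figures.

Spring PE at full compression equals KE at release: ½kx² = ½mv²
k = mv²/x² = (4.74)(16.0)²/(0.494)² = 4972 N/m

k = 4970 N/m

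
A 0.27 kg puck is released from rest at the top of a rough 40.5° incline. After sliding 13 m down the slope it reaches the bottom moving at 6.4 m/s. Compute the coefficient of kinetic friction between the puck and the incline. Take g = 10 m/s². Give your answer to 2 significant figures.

μ_k = 0.65

The energy dissipated by friction is the PE lost minus the KE gained:
mgL sinθ = 22.796 J; ½mv² = 5.5296 J
W_f = 22.796 − 5.5296 = 17.27 J
μ_k = W_f/(mg cosθ · L) = 17.27/(2.053 × 13) = 0.6469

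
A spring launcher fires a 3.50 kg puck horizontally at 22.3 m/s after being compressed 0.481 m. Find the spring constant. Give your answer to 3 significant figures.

Spring PE at full compression equals KE at release: ½kx² = ½mv²
k = mv²/x² = (3.50)(22.3)²/(0.481)² = 7523 N/m

k = 7520 N/m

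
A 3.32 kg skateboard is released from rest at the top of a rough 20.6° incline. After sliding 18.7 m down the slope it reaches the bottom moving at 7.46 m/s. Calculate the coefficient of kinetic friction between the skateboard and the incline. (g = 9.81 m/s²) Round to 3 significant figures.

mgh = ½mv² + μ_k (mg cosθ) L, with h = L sinθ
mgL sinθ = 214.29 J; ½mv² = 92.382 J
W_f = 214.29 − 92.382 = 121.9 J
μ_k = W_f/(mg cosθ · L) = 121.9/(30.49 × 18.7) = 0.2138

μ_k = 0.214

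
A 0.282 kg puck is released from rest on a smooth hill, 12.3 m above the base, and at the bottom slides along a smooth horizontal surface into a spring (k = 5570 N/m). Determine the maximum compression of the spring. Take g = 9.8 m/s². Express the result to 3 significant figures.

At max compression the puck is momentarily at rest: mgh = ½kx²
x = √(2mgh/k) = √(2 × 0.282 × 9.8 × 12.3 / 5570) = 0.1105 m

x = 0.110 m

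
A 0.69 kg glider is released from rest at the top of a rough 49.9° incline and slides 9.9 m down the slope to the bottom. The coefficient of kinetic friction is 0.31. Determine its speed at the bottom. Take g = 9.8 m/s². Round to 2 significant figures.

v = 10 m/s

Taking the bottom as reference, mgh = ½mv² + μ_k N L with h = L sinθ, N = mg cosθ:
mgh = mgL sinθ = (0.69)(9.8)(9.9)sin49.9° = 51.207 J
W_f = μ_k mg cosθ · L = (0.31)(0.69)(9.8)cos49.9°·9.9 = 13.37 J
½mv² = 51.207 − 13.37 = 37.840 J
v = √(2 × 37.840/0.69) = 10.47 m/s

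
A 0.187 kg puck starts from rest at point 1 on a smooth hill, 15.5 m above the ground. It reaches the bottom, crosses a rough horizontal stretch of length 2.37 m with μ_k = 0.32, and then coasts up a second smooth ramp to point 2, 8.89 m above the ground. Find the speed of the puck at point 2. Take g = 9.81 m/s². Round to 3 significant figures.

v = 10.7 m/s

Energy at 1: mgh₁ = (0.187)(9.81)(15.5) = 28.434 J
Friction loss: W_f = μ_k mg d = 1.391 J
At 2: ½mv² + mgh₂ = mgh₁ − W_f
½mv² = 28.434 − 1.391 − 16.308 = 10.735 J
v = √(2 × 10.735/0.187) = 10.71 m/s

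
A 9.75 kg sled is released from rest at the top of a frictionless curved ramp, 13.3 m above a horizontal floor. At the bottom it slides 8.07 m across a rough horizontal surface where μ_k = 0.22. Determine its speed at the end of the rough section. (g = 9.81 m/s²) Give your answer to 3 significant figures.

v = 15.0 m/s

Energy bookkeeping (friction removes W_f = μ_k N d):
mgh = ½mv² + μ_k m g d
W_f = μ_k mg d = (0.22)(9.75)(9.81)(8.07) = 169.8 J
½mv² = mgh − W_f = 1272.1 − 169.8 = 1102.3 J
v = √(2 × 1102.3/9.75) = 15.04 m/s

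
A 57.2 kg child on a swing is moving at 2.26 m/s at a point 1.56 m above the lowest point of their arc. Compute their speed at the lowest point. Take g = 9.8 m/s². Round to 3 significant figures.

Equating total energy at the two states: ½mv₀² + mgh = ½mv²
v² = v₀² + 2gh = (2.26)² + 2(9.8)(1.56) = 35.684
v = √35.684 = 5.974 m/s

v = 5.97 m/s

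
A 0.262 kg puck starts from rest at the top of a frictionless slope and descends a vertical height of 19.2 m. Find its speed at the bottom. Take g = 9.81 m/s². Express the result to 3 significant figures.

v = 19.4 m/s

By conservation of mechanical energy, mgh = ½mv²
The mass cancels from both sides.
v = √(2gh) = √(2 × 9.81 × 19.2) = √376.70 = 19.41 m/s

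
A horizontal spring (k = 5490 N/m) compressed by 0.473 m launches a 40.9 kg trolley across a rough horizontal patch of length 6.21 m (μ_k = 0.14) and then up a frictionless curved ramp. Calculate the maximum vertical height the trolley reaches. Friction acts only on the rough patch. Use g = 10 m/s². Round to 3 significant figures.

h = 0.632 m

Spring energy: E₀ = ½kx² = ½(5490)(0.473)² = 614.14 J
Friction: W_f = μ_k mg d = (0.14)(40.9)(10)(6.21) = 355.6 J
Energy at base of ramp: E = 614.14 − 355.6 = 258.55 J
At max height all remaining energy is PE: mgh = E ⇒ h = E/(mg) = 258.55/(40.9 × 10) = 0.6322 m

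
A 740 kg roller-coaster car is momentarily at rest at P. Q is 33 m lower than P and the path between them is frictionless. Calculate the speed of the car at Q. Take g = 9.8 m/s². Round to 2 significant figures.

v = 25 m/s

Mechanical energy is conserved (no friction): mgh = ½mv²
v = √(2gh) = √(2 × 9.8 × 33) = √646.80 = 25.43 m/s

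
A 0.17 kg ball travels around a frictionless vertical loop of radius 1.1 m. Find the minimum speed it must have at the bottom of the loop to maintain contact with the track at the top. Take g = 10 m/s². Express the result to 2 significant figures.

At the top: mg = mv_top²/r ⇒ v_top² = gr = 11.00 m²/s²
Energy from bottom to top (height 2r): ½mv_bot² = ½mv_top² + mg(2r)
v_bot² = gr + 4gr = 5gr = 55.00
v_bot = √(5gr) = 7.416 m/s

v = 7.4 m/s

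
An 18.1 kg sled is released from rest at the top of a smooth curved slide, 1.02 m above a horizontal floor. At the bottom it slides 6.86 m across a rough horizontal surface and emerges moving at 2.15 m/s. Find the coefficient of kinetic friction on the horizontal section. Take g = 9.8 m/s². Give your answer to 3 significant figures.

Applying the work–energy principle:
mgh = ½mv² + μ_k m g d
mgh = 180.93 J; ½mv² = 41.834 J
W_f = 180.93 − 41.834 = 139.1 J
μ_k = W_f/(mg·d) = 139.1/(177.4 × 6.86) = 0.1143

μ_k = 0.114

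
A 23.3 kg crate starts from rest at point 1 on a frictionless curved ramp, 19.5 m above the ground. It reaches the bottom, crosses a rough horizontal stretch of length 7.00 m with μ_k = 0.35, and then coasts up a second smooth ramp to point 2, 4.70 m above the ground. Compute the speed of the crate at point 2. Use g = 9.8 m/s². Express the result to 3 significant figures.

v = 15.6 m/s

Energy at 1: mgh₁ = (23.3)(9.8)(19.5) = 4452.6 J
Friction loss: W_f = μ_k mg d = 559.4 J
At 2: ½mv² + mgh₂ = mgh₁ − W_f
½mv² = 4452.6 − 559.4 − 1073.2 = 2820.0 J
v = √(2 × 2820.0/23.3) = 15.56 m/s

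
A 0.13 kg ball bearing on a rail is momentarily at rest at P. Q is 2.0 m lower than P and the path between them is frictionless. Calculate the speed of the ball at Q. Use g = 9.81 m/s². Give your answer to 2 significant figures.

v = 6.3 m/s

Energy conservation between the two points: mgh = ½mv²
v = √(2gh) = √(2 × 9.81 × 2.0) = √39.240 = 6.264 m/s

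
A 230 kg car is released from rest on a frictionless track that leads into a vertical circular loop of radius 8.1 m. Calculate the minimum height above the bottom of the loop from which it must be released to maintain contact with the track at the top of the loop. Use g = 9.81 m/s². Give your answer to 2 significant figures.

At the top, for minimum speed gravity alone supplies the centripetal force: mg = mv_top²/r ⇒ v_top² = gr = 79.46 m²/s²
Energy conservation from release height h to the top (height 2r): mgh = ½mv_top² + mg(2r)
h = v_top²/(2g) + 2r = r/2 + 2r = 5r/2 = 20.25 m

h = 20 m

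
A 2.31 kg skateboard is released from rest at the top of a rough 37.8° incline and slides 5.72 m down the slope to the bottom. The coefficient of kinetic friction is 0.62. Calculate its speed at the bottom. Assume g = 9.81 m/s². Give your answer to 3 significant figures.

v = 3.72 m/s

Energy: mgh = ½mv² + W_f, with h = L sinθ and W_f = μ_k (mg cosθ) L
mgh = mgL sinθ = (2.31)(9.81)(5.72)sin37.8° = 79.446 J
W_f = μ_k mg cosθ · L = (0.62)(2.31)(9.81)cos37.8°·5.72 = 63.50 J
½mv² = 79.446 − 63.50 = 15.945 J
v = √(2 × 15.945/2.31) = 3.716 m/s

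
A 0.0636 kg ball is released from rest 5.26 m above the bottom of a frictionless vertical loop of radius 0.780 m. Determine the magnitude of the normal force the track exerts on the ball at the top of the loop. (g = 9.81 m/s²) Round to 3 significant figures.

N = 5.30 N

Energy from release to top (height 2r): mgh = ½mv_top² + mg(2r)
v_top² = 2g(h − 2r) = 2(9.81)(5.26 − 1.560) = 72.594 m²/s²
At the top, both N and weight point toward the centre: N + mg = mv_top²/r
N = m(v_top²/r − g) = 0.0636(72.594/0.780 − 9.81) = 5.295 N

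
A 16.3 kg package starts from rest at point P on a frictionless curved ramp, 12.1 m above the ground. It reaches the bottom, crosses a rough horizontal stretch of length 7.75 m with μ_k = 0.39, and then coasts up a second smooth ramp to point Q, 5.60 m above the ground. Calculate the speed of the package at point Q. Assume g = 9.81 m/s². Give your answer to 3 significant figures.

v = 8.26 m/s

Energy at P: mgh₁ = (16.3)(9.81)(12.1) = 1934.8 J
Friction loss: W_f = μ_k mg d = 483.3 J
At Q: ½mv² + mgh₂ = mgh₁ − W_f
½mv² = 1934.8 − 483.3 − 895.46 = 556.06 J
v = √(2 × 556.06/16.3) = 8.260 m/s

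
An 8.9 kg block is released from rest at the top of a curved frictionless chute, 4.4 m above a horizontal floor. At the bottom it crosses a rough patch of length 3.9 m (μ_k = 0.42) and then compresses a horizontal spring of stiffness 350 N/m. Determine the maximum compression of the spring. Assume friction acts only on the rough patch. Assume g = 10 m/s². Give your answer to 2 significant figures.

x = 1.2 m

Initial energy: E₁ = mgh = (8.9)(10)(4.4) = 391.60 J
Friction removes W_f = μ_k mg d = (0.42)(8.9)(10)(3.9) = 145.8 J
Energy reaching the spring: E = 391.60 − 145.8 = 245.82 J
At max compression ½kx² = E ⇒ x = √(2E/k) = √(2 × 245.82/350) = 1.185 m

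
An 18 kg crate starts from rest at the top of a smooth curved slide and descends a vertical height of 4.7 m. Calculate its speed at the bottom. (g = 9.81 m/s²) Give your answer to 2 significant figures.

v = 9.6 m/s

Energy conservation between the two points: mgh = ½mv²
v = √(2gh) = √(2 × 9.81 × 4.7) = √92.214 = 9.603 m/s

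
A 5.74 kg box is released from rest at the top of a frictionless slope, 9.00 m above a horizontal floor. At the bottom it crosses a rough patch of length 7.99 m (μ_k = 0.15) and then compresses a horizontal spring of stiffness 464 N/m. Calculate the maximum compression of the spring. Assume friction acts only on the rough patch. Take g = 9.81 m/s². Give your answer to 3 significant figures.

x = 1.38 m

Initial energy: E₁ = mgh = (5.74)(9.81)(9.00) = 506.78 J
Friction removes W_f = μ_k mg d = (0.15)(5.74)(9.81)(7.99) = 67.49 J
Energy reaching the spring: E = 506.78 − 67.49 = 439.30 J
At max compression ½kx² = E ⇒ x = √(2E/k) = √(2 × 439.30/464) = 1.376 m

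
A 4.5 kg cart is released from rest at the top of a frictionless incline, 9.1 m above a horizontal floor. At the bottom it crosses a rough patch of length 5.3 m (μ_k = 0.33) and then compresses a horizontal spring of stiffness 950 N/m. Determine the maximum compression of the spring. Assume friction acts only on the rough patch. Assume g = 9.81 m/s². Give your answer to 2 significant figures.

Initial energy: E₁ = mgh = (4.5)(9.81)(9.1) = 401.72 J
Friction removes W_f = μ_k mg d = (0.33)(4.5)(9.81)(5.3) = 77.21 J
Energy reaching the spring: E = 401.72 − 77.21 = 324.51 J
At max compression ½kx² = E ⇒ x = √(2E/k) = √(2 × 324.51/950) = 0.8265 m

x = 0.83 m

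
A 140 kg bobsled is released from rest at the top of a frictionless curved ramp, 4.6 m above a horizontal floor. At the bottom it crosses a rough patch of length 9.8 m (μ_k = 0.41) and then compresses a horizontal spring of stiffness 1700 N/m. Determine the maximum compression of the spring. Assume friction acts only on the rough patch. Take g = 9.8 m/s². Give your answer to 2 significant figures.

x = 0.97 m

Initial energy: E₁ = mgh = (140)(9.8)(4.6) = 6311.2 J
Friction removes W_f = μ_k mg d = (0.41)(140)(9.8)(9.8) = 5513 J
Energy reaching the spring: E = 6311.2 − 5513 = 798.50 J
At max compression ½kx² = E ⇒ x = √(2E/k) = √(2 × 798.50/1700) = 0.9692 m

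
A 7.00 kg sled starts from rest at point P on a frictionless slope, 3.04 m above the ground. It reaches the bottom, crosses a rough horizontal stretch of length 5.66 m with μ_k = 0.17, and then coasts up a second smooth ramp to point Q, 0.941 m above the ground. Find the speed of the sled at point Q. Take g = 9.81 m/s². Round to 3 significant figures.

v = 4.72 m/s

Energy at P: mgh₁ = (7.00)(9.81)(3.04) = 208.76 J
Friction loss: W_f = μ_k mg d = 66.07 J
At Q: ½mv² + mgh₂ = mgh₁ − W_f
½mv² = 208.76 − 66.07 − 64.618 = 78.064 J
v = √(2 × 78.064/7.00) = 4.723 m/s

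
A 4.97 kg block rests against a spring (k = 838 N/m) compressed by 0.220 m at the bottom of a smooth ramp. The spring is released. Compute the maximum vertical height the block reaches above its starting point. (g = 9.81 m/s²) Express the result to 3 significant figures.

Energy conservation from release to the highest point: ½kx² = mgh
h = kx²/(2mg) = (838)(0.220)²/(2 × 4.97 × 9.81) = 0.4159 m

h = 0.416 m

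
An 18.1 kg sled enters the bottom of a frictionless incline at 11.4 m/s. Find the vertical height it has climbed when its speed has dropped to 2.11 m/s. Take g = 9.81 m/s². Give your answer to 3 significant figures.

h = 6.40 m

Conservation of energy: ½mv₁² = ½mv₂² + mgh
h = (v₁² − v₂²)/(2g) = (11.4² − 2.11²)/(2 × 9.81) = 6.397 m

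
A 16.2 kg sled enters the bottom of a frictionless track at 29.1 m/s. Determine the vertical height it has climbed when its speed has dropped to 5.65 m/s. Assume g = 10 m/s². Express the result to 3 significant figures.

Energy balance between the two points: ½mv₁² = ½mv₂² + mgh
h = (v₁² − v₂²)/(2g) = (29.1² − 5.65²)/(2 × 10) = 40.74 m

h = 40.7 m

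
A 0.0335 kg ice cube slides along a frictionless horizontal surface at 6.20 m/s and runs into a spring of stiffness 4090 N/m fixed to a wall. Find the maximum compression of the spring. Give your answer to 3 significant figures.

x = 0.0177 m

Conservation of energy between contact and max compression: ½mv² = ½kx²
x = v√(m/k) = 6.20 × √(0.0335/4090) = 0.01774 m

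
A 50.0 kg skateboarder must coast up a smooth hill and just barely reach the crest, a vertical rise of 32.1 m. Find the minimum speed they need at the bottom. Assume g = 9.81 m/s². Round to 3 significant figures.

v = 25.1 m/s

At the top they are momentarily at rest, so all KE converts to PE: ½mv² = mgh
v = √(2gh) = √(2 × 9.81 × 32.1) = 25.10 m/s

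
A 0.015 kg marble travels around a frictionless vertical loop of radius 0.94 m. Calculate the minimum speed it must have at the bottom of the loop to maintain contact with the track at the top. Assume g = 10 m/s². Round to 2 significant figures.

v = 6.9 m/s

At the top: mg = mv_top²/r ⇒ v_top² = gr = 9.400 m²/s²
Energy from bottom to top (height 2r): ½mv_bot² = ½mv_top² + mg(2r)
v_bot² = gr + 4gr = 5gr = 47.00
v_bot = √(5gr) = 6.856 m/s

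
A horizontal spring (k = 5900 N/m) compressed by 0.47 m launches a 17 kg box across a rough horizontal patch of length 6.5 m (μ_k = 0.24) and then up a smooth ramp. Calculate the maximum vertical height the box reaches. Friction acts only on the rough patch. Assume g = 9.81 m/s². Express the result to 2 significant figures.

Spring energy: E₀ = ½kx² = ½(5900)(0.47)² = 651.65 J
Friction: W_f = μ_k mg d = (0.24)(17)(9.81)(6.5) = 260.2 J
Energy at base of ramp: E = 651.65 − 260.2 = 391.49 J
At max height all remaining energy is PE: mgh = E ⇒ h = E/(mg) = 391.49/(17 × 9.81) = 2.348 m

h = 2.3 m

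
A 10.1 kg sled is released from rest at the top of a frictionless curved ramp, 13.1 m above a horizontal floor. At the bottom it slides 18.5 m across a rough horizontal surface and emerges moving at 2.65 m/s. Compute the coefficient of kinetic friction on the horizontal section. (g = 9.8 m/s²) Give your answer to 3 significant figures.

Energy at the top = energy at the end + work done against friction:
mgh = ½mv² + μ_k m g d
mgh = 1296.6 J; ½mv² = 35.464 J
W_f = 1296.6 − 35.464 = 1261 J
μ_k = W_f/(mg·d) = 1261/(98.98 × 18.5) = 0.6887

μ_k = 0.689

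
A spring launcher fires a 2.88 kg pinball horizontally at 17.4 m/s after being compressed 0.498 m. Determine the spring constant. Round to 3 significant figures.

Spring PE at full compression equals KE at release: ½kx² = ½mv²
k = mv²/x² = (2.88)(17.4)²/(0.498)² = 3516 N/m

k = 3520 N/m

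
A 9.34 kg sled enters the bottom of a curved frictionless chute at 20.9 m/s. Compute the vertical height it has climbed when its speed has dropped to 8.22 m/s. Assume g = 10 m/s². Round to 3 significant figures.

h = 18.5 m

Conservation of energy: ½mv₁² = ½mv₂² + mgh
h = (v₁² − v₂²)/(2g) = (20.9² − 8.22²)/(2 × 10) = 18.46 m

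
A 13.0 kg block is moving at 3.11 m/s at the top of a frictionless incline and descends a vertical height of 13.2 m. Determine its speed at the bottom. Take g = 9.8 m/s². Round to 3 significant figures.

v = 16.4 m/s

Equating total energy at the two states: ½mv₀² + mgh = ½mv²
v² = v₀² + 2gh = (3.11)² + 2(9.8)(13.2) = 268.39
v = √268.39 = 16.38 m/s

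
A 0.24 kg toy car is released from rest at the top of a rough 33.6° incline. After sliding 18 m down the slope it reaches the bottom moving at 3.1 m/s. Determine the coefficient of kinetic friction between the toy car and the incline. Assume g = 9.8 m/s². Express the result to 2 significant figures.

The energy dissipated by friction is the PE lost minus the KE gained:
mgL sinθ = 23.428 J; ½mv² = 1.1532 J
W_f = 23.428 − 1.1532 = 22.28 J
μ_k = W_f/(mg cosθ · L) = 22.28/(1.959 × 18) = 0.6317

μ_k = 0.63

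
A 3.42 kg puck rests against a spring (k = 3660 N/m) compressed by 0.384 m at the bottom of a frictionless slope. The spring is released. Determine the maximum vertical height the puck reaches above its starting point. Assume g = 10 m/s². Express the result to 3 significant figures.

h = 7.89 m

All spring PE becomes gravitational PE at the highest point: ½kx² = mgh
h = kx²/(2mg) = (3660)(0.384)²/(2 × 3.42 × 10) = 7.890 m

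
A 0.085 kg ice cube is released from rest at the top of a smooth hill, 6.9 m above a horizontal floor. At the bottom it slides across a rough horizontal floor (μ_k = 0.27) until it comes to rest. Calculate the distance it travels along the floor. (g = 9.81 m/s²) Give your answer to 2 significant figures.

Applying the work–energy principle:
At rest all PE has been dissipated by friction: mgh = μ_k m g d
d = h/μ_k = 6.9/0.27 = 25.56 m

d = 26 m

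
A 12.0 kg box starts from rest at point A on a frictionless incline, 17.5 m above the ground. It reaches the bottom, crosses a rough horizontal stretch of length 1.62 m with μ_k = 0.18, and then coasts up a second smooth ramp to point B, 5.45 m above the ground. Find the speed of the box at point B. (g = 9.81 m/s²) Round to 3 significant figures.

v = 15.2 m/s

Energy at A: mgh₁ = (12.0)(9.81)(17.5) = 2060.1 J
Friction loss: W_f = μ_k mg d = 34.33 J
At B: ½mv² + mgh₂ = mgh₁ − W_f
½mv² = 2060.1 − 34.33 − 641.57 = 1384.2 J
v = √(2 × 1384.2/12.0) = 15.19 m/s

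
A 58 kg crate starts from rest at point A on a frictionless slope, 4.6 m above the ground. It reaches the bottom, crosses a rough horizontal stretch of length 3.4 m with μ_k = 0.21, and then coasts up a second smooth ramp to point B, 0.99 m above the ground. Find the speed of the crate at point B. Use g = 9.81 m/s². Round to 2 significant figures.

Energy at A: mgh₁ = (58)(9.81)(4.6) = 2617.3 J
Friction loss: W_f = μ_k mg d = 406.3 J
At B: ½mv² + mgh₂ = mgh₁ − W_f
½mv² = 2617.3 − 406.3 − 563.29 = 1647.8 J
v = √(2 × 1647.8/58) = 7.538 m/s

v = 7.5 m/s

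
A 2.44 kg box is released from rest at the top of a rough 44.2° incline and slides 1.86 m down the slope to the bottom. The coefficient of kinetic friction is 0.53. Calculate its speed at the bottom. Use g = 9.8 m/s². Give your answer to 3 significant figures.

Energy: mgh = ½mv² + W_f, with h = L sinθ and W_f = μ_k (mg cosθ) L
mgh = mgL sinθ = (2.44)(9.8)(1.86)sin44.2° = 31.007 J
W_f = μ_k mg cosθ · L = (0.53)(2.44)(9.8)cos44.2°·1.86 = 16.90 J
½mv² = 31.007 − 16.90 = 14.108 J
v = √(2 × 14.108/2.44) = 3.401 m/s

v = 3.40 m/s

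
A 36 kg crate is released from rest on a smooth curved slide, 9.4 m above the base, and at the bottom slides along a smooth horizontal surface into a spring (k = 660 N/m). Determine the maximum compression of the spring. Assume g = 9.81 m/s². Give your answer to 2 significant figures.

Energy conservation (no friction) from release to max compression: mgh = ½kx²
x = √(2mgh/k) = √(2 × 36 × 9.81 × 9.4 / 660) = 3.172 m

x = 3.2 m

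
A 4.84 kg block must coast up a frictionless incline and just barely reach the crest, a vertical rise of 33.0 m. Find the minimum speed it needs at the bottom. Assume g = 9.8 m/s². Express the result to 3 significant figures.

At the top it is momentarily at rest, so all KE converts to PE: ½mv² = mgh
v = √(2gh) = √(2 × 9.8 × 33.0) = 25.43 m/s

v = 25.4 m/s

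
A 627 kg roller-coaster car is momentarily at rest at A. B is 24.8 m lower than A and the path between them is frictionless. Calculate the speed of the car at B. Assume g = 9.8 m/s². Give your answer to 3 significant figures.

By conservation of mechanical energy, mgh = ½mv²
The mass cancels from both sides.
v = √(2gh) = √(2 × 9.8 × 24.8) = √486.08 = 22.05 m/s

v = 22.0 m/s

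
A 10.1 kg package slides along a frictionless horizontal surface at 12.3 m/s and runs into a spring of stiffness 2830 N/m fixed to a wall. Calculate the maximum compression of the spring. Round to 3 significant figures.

All KE is stored as spring PE at maximum compression: ½mv² = ½kx²
x = v√(m/k) = 12.3 × √(10.1/2830) = 0.7348 m

x = 0.735 m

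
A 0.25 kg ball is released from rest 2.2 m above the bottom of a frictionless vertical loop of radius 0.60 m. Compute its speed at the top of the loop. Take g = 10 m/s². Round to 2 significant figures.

Energy conservation: mgh = ½mv_top² + mg(2r)
v_top² = 2g(h − 2r) = 2(10)(2.2 − 1.200) = 20.00
v_top = 4.472 m/s

v = 4.5 m/s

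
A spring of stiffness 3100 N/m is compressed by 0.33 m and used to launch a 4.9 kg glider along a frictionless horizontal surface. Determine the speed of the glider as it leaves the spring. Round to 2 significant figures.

Conservation of energy: ½kx² = ½mv²
v = x√(k/m) = 0.33 × √(3100/4.9) = 8.300 m/s

v = 8.3 m/s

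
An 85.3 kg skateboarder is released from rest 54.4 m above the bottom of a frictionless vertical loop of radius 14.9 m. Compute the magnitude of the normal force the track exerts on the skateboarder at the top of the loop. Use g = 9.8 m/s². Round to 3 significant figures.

Energy from release to top (height 2r): mgh = ½mv_top² + mg(2r)
v_top² = 2g(h − 2r) = 2(9.8)(54.4 − 29.80) = 482.16 m²/s²
At the top, both N and weight point toward the centre: N + mg = mv_top²/r
N = m(v_top²/r − g) = 85.3(482.16/14.9 − 9.8) = 1924 N

N = 1920 N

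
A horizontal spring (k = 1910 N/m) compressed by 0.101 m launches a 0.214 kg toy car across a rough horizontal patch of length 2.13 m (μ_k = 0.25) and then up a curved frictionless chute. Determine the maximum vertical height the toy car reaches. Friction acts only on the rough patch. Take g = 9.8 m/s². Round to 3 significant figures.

h = 4.11 m

Spring energy: E₀ = ½kx² = ½(1910)(0.101)² = 9.7420 J
Friction: W_f = μ_k mg d = (0.25)(0.214)(9.8)(2.13) = 1.117 J
Energy at base of ramp: E = 9.7420 − 1.117 = 8.6252 J
At max height all remaining energy is PE: mgh = E ⇒ h = E/(mg) = 8.6252/(0.214 × 9.8) = 4.113 m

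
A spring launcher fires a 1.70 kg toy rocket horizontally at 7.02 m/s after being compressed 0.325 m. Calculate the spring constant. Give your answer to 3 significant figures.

k = 793 N/m

Energy stored in the spring equals the launch KE: ½kx² = ½mv²
k = mv²/x² = (1.70)(7.02)²/(0.325)² = 793.2 N/m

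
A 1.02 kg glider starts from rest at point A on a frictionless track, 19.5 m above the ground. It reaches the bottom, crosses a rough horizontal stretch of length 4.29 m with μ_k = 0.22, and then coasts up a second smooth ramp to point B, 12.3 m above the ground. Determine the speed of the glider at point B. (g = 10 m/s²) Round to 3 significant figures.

Energy at A: mgh₁ = (1.02)(10)(19.5) = 198.90 J
Friction loss: W_f = μ_k mg d = 9.627 J
At B: ½mv² + mgh₂ = mgh₁ − W_f
½mv² = 198.90 − 9.627 − 125.46 = 63.813 J
v = √(2 × 63.813/1.02) = 11.19 m/s

v = 11.2 m/s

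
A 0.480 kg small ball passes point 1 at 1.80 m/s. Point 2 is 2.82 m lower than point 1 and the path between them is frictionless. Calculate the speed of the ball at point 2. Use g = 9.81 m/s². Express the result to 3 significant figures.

v = 7.65 m/s

Equating total energy at the two states: ½mv₀² + mgh = ½mv²
The mass cancels from both sides.
v² = v₀² + 2gh = (1.80)² + 2(9.81)(2.82) = 58.568
v = √58.568 = 7.653 m/s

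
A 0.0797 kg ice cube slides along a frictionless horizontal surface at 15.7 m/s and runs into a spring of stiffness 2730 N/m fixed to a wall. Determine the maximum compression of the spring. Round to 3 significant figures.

Conservation of energy between contact and max compression: ½mv² = ½kx²
x = v√(m/k) = 15.7 × √(0.0797/2730) = 0.08483 m

x = 0.0848 m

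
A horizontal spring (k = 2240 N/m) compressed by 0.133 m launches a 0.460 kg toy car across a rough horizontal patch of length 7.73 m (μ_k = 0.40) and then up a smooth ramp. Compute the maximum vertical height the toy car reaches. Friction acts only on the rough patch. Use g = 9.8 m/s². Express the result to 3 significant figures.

Spring energy: E₀ = ½kx² = ½(2240)(0.133)² = 19.812 J
Friction: W_f = μ_k mg d = (0.40)(0.460)(9.8)(7.73) = 13.94 J
Energy at base of ramp: E = 19.812 − 13.94 = 5.8729 J
At max height all remaining energy is PE: mgh = E ⇒ h = E/(mg) = 5.8729/(0.460 × 9.8) = 1.303 m

h = 1.30 m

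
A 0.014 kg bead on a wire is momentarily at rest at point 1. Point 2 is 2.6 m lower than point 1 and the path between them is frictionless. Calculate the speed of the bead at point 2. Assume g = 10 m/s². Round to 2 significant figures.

Energy conservation between the two points: mgh = ½mv²
The mass cancels from both sides.
v = √(2gh) = √(2 × 10 × 2.6) = √52.000 = 7.211 m/s

v = 7.2 m/s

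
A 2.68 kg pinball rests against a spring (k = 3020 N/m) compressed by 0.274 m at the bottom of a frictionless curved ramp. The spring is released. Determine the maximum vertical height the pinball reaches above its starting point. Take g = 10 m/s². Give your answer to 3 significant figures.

h = 4.23 m

All spring PE becomes gravitational PE at the highest point: ½kx² = mgh
h = kx²/(2mg) = (3020)(0.274)²/(2 × 2.68 × 10) = 4.230 m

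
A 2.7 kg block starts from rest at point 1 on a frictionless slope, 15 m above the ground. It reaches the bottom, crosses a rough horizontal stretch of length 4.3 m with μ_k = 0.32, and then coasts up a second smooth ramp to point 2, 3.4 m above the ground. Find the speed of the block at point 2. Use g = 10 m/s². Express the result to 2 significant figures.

v = 14 m/s

Energy at 1: mgh₁ = (2.7)(10)(15) = 405.00 J
Friction loss: W_f = μ_k mg d = 37.15 J
At 2: ½mv² + mgh₂ = mgh₁ − W_f
½mv² = 405.00 − 37.15 − 91.800 = 276.05 J
v = √(2 × 276.05/2.7) = 14.30 m/s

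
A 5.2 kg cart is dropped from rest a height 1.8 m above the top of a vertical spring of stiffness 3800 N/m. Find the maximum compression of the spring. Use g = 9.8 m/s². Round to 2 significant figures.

x = 0.23 m

Measuring PE from the top of the relaxed spring, at max compression the cart has dropped H + x with zero KE, so:
mg(H + x) = ½kx²
½(3800)x² − (5.2)(9.8)x − (5.2)(9.8)(1.8) = 0
1900x² − 50.96x − 91.73 = 0
x = [50.96 + √(2597 + 697133)]/(2 × 1900) = 0.2335 m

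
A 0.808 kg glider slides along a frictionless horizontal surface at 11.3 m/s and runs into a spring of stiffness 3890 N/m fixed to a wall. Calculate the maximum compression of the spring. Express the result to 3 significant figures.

x = 0.163 m

At max compression the glider is momentarily at rest: ½mv² = ½kx²
x = v√(m/k) = 11.3 × √(0.808/3890) = 0.1629 m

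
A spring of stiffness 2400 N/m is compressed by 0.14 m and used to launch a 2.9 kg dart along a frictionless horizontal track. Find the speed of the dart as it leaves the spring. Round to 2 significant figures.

Spring PE converts entirely to kinetic energy: ½kx² = ½mv²
v = x√(k/m) = 0.14 × √(2400/2.9) = 4.027 m/s

v = 4.0 m/s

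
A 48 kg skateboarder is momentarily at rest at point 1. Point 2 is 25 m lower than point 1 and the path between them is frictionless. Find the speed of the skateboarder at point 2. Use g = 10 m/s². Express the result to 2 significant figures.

By conservation of mechanical energy, mgh = ½mv²
v = √(2gh) = √(2 × 10 × 25) = √500.00 = 22.36 m/s

v = 22 m/s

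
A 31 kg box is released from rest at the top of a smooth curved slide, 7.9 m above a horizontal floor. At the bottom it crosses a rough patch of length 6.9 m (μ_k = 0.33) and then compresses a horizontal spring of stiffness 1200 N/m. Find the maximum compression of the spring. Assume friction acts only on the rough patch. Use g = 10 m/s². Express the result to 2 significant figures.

x = 1.7 m

Initial energy: E₁ = mgh = (31)(10)(7.9) = 2449.0 J
Friction removes W_f = μ_k mg d = (0.33)(31)(10)(6.9) = 705.9 J
Energy reaching the spring: E = 2449.0 − 705.9 = 1743.1 J
At max compression ½kx² = E ⇒ x = √(2E/k) = √(2 × 1743.1/1200) = 1.704 m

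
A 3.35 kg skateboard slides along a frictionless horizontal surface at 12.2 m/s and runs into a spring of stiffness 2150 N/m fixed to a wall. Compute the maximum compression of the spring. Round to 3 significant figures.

x = 0.482 m

Conservation of energy between contact and max compression: ½mv² = ½kx²
x = v√(m/k) = 12.2 × √(3.35/2150) = 0.4816 m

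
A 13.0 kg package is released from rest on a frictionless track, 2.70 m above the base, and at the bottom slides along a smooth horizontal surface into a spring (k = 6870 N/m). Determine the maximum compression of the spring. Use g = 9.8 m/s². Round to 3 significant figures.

x = 0.316 m

At max compression the package is momentarily at rest: mgh = ½kx²
x = √(2mgh/k) = √(2 × 13.0 × 9.8 × 2.70 / 6870) = 0.3164 m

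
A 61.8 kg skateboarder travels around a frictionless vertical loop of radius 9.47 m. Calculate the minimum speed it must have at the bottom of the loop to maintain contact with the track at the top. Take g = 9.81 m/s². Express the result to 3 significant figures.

At the top: mg = mv_top²/r ⇒ v_top² = gr = 92.90 m²/s²
Energy from bottom to top (height 2r): ½mv_bot² = ½mv_top² + mg(2r)
v_bot² = gr + 4gr = 5gr = 464.5
v_bot = √(5gr) = 21.55 m/s

v = 21.6 m/s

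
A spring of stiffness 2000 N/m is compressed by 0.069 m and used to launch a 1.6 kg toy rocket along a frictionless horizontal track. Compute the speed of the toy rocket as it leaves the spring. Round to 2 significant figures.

v = 2.4 m/s

Conservation of energy: ½kx² = ½mv²
v = x√(k/m) = 0.069 × √(2000/1.6) = 2.440 m/s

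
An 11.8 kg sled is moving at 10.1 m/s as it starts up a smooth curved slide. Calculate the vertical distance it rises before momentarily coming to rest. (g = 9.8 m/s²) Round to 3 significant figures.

Setting KE at the bottom equal to PE gained: ½mv² = mgh
h = v²/(2g) = 10.1²/(2 × 9.8) = 5.205 m

h = 5.20 m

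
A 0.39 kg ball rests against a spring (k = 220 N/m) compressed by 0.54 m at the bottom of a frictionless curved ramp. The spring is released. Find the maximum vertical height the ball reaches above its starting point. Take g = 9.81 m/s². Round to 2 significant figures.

h = 8.4 m

At maximum height the ball is at rest, so ½kx² = mgh
h = kx²/(2mg) = (220)(0.54)²/(2 × 0.39 × 9.81) = 8.384 m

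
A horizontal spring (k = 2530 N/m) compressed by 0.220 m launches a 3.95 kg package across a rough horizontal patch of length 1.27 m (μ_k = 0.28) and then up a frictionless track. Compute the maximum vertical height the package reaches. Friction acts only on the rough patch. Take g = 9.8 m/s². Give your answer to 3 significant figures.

Spring energy: E₀ = ½kx² = ½(2530)(0.220)² = 61.226 J
Friction: W_f = μ_k mg d = (0.28)(3.95)(9.8)(1.27) = 13.77 J
Energy at base of ramp: E = 61.226 − 13.77 = 47.461 J
At max height all remaining energy is PE: mgh = E ⇒ h = E/(mg) = 47.461/(3.95 × 9.8) = 1.226 m

h = 1.23 m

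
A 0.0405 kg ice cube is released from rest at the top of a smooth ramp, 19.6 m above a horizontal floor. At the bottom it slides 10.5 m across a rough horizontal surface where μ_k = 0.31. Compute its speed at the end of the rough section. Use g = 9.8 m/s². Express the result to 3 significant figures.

v = 17.9 m/s

Energy bookkeeping (friction removes W_f = μ_k N d):
mgh = ½mv² + μ_k m g d
W_f = μ_k mg d = (0.31)(0.0405)(9.8)(10.5) = 1.292 J
½mv² = mgh − W_f = 7.7792 − 1.292 = 6.4873 J
v = √(2 × 6.4873/0.0405) = 17.90 m/s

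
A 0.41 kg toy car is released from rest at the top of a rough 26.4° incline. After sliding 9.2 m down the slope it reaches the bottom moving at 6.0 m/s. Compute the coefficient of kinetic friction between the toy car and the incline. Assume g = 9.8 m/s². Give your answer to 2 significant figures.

μ_k = 0.27

Energy balance down the incline: mg L sinθ − ½mv² = μ_k (mg cosθ) L
mgL sinθ = 16.436 J; ½mv² = 7.3800 J
W_f = 16.436 − 7.3800 = 9.056 J
μ_k = W_f/(mg cosθ · L) = 9.056/(3.599 × 9.2) = 0.2735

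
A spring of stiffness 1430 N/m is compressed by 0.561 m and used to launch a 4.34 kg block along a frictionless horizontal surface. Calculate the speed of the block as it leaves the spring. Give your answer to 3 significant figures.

Conservation of energy: ½kx² = ½mv²
v = x√(k/m) = 0.561 × √(1430/4.34) = 10.18 m/s

v = 10.2 m/s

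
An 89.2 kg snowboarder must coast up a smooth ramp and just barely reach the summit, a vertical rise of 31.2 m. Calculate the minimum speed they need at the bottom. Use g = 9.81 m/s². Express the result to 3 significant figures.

v = 24.7 m/s

At the top they are momentarily at rest, so all KE converts to PE: ½mv² = mgh
v = √(2gh) = √(2 × 9.81 × 31.2) = 24.74 m/s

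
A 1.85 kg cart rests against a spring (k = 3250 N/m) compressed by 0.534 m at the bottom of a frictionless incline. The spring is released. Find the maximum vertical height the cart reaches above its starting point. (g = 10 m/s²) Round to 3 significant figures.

h = 25.0 m

At maximum height the cart is at rest, so ½kx² = mgh
h = kx²/(2mg) = (3250)(0.534)²/(2 × 1.85 × 10) = 25.05 m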